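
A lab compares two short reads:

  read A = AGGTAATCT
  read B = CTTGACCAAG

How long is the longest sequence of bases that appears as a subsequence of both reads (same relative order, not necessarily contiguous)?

3

Pick A at read A[1]=read B[5], then A at read A[5]=read B[8], then A at read A[6]=read B[9]; all 3 bases appear in both, in order. Since dp[9][10] = 3, nothing longer is possible.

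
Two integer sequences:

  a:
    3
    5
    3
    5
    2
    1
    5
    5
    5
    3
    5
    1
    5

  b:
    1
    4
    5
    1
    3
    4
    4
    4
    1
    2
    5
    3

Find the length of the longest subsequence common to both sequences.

Pick 5 (a #2, b #3); then 3 (a #3, b #5); then 2 (a #5, b #10); then 5 (a #9, b #11); then 3 (a #10, b #12); all 5 values appear in both, in order. The LCS DP gives dp[13][12] = 5, so this is optimal.

5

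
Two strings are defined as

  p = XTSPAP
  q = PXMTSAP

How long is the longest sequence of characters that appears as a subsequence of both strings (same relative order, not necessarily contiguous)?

Match X [1,2] → T [2,4] → S [3,5] → A [5,6] → P [6,7] — 5 characters in the same relative order in both, and the DP table's final entry dp[6][7] is also 5, so no common subsequence is longer.

5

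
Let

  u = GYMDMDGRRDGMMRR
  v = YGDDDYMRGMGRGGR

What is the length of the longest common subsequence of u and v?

8

Taking G [1,2]; then Y [2,6]; then M [3,7]; then M [5,10]; then G [7,11]; then R [8,12]; then G [11,14]; then R [15,15] gives a common subsequence of length 8, and the DP table's final entry dp[15][15] is also 8, so no common subsequence is longer.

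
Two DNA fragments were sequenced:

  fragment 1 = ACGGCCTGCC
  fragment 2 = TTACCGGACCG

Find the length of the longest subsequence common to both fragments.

7

Match A [1,3]; then C [2,5]; then G [3,6]; then G [4,7]; then C [5,9]; then C [6,10]; then G [8,11] — 7 bases in the same relative order in both. Since dp[10][11] = 7, nothing longer is possible.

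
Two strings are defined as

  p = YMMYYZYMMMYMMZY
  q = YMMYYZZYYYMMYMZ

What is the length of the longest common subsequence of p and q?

12

One common subsequence of length 12: Y at p[1]=q[1], then M at p[2]=q[2], then M at p[3]=q[3], then Y at p[4]=q[4], then Y at p[5]=q[5], then Z at p[6]=q[7], then Y at p[7]=q[10], then M at p[9]=q[11], then M at p[10]=q[12], then Y at p[11]=q[13], then M at p[13]=q[14], then Z at p[14]=q[15]. Since dp[15][15] = 12, nothing longer is possible.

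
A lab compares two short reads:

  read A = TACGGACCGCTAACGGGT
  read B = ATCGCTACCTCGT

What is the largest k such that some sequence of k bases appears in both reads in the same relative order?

One common subsequence of length 10: T at read A[1]=read B[2], C at read A[3]=read B[3], G at read A[4]=read B[4], A at read A[6]=read B[7], C at read A[8]=read B[8], C at read A[10]=read B[9], T at read A[11]=read B[10], C at read A[14]=read B[11], G at read A[17]=read B[12], T at read A[18]=read B[13]. dp[18][13] = 10 confirms this is the maximum.

10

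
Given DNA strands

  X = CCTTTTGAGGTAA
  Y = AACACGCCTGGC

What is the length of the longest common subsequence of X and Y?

5

One common subsequence of length 5: C at X[1]=Y[7] → C at X[2]=Y[8] → T at X[6]=Y[9] → G at X[7]=Y[10] → G at X[9]=Y[11]. The LCS DP gives dp[13][12] = 5, so this is optimal.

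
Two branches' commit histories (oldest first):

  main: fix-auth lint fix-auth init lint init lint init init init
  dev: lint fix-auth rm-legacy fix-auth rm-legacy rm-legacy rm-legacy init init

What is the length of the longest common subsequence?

4

One common subsequence of length 4: fix-auth at main[1]=dev[2], fix-auth at main[3]=dev[4], init at main[9]=dev[8], init at main[10]=dev[9]. The LCS DP gives dp[10][9] = 4, so this is optimal.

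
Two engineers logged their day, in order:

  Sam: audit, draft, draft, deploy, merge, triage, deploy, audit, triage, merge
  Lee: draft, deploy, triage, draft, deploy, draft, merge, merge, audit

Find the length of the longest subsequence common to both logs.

Match draft (Sam #2, Lee #1); then draft (Sam #3, Lee #4); then deploy (Sam #4, Lee #5); then merge (Sam #5, Lee #8); then audit (Sam #8, Lee #9) — 5 tasks in the same relative order in both, and the DP table's final entry dp[10][9] is also 5, so no common subsequence is longer.

5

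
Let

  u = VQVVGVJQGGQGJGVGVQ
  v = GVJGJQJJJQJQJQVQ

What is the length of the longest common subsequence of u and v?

Match V at u[1]=v[2] → Q at u[2]=v[6] → J at u[7]=v[9] → Q at u[8]=v[10] → Q at u[11]=v[12] → J at u[13]=v[13] → V at u[17]=v[15] → Q at u[18]=v[16] — 8 characters in the same relative order in both. Since dp[18][16] = 8, nothing longer is possible.

8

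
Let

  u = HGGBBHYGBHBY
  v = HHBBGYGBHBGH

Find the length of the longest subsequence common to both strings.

One common subsequence of length 8: H at u[1]=v[2], then B at u[4]=v[3], then B at u[5]=v[4], then Y at u[7]=v[6], then G at u[8]=v[7], then B at u[9]=v[8], then H at u[10]=v[9], then B at u[11]=v[10]. dp[12][12] = 8 confirms this is the maximum.

8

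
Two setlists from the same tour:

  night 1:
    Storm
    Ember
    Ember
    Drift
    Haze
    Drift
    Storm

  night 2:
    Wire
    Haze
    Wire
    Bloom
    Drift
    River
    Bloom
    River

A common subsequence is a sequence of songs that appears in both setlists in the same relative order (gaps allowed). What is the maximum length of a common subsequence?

Taking Haze (night 1 #5, night 2 #2), Drift (night 1 #6, night 2 #5) gives a common subsequence of length 2. The LCS DP gives dp[7][8] = 2, so this is optimal.

2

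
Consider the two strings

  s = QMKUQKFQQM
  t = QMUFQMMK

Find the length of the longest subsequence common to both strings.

6

Taking Q [1,1] → M [2,2] → U [4,3] → F [7,4] → Q [8,5] → M [10,7] gives a common subsequence of length 6. The LCS DP gives dp[10][8] = 6, so this is optimal.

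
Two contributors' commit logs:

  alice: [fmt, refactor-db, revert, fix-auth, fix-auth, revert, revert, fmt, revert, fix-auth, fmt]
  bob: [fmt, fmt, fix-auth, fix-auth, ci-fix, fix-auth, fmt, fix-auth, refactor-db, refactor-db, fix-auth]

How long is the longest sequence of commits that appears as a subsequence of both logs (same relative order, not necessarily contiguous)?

5

One common subsequence of length 5: fmt at alice[1]=bob[2], then fix-auth at alice[4]=bob[4], then fix-auth at alice[5]=bob[6], then fmt at alice[8]=bob[7], then fix-auth at alice[10]=bob[11]. The LCS DP gives dp[11][11] = 5, so this is optimal.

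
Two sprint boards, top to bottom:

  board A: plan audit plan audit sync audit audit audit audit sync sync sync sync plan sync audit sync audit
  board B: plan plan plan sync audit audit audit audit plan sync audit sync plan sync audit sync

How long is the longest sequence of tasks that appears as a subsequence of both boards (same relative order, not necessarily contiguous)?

13

Match plan [1,2], plan [3,3], sync [5,4], audit [6,5], audit [7,6], audit [8,7], audit [9,8], sync [10,10], sync [13,12], plan [14,13], sync [15,14], audit [16,15], sync [17,16] — 13 tasks in the same relative order in both, and the DP table's final entry dp[18][16] is also 13, so no common subsequence is longer.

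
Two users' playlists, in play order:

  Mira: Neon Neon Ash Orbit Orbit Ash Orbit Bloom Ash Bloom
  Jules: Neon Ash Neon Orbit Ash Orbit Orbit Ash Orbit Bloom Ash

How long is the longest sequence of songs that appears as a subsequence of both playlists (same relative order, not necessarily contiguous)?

9

One common subsequence of length 9: Neon at Mira[1]=Jules[1], then Neon at Mira[2]=Jules[3], then Ash at Mira[3]=Jules[5], then Orbit at Mira[4]=Jules[6], then Orbit at Mira[5]=Jules[7], then Ash at Mira[6]=Jules[8], then Orbit at Mira[7]=Jules[9], then Bloom at Mira[8]=Jules[10], then Ash at Mira[9]=Jules[11]. dp[10][11] = 9 confirms this is the maximum.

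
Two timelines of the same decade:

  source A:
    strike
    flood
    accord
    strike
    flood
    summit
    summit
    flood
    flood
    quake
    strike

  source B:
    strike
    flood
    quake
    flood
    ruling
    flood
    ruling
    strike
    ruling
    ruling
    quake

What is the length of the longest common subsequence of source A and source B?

5

Pick strike (source A #1, source B #1), then flood (source A #2, source B #2), then flood (source A #5, source B #4), then flood (source A #8, source B #6), then quake (source A #10, source B #11); all 5 events appear in both, in order. Since dp[11][11] = 5, nothing longer is possible.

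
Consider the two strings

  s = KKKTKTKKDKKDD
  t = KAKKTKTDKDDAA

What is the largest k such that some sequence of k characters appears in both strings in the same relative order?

Pick K [1,1], then K [2,3], then K [3,4], then T [4,5], then K [5,6], then T [6,7], then D [9,8], then K [11,9], then D [12,10], then D [13,11]; all 10 characters appear in both, in order, and the DP table's final entry dp[13][13] is also 10, so no common subsequence is longer.

10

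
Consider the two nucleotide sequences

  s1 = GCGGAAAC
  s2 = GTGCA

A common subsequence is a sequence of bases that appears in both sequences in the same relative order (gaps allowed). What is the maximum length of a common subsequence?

Taking G (s1 #1, s2 #3), then C (s1 #2, s2 #4), then A (s1 #7, s2 #5) gives a common subsequence of length 3, and the DP table's final entry dp[8][5] is also 3, so no common subsequence is longer.

3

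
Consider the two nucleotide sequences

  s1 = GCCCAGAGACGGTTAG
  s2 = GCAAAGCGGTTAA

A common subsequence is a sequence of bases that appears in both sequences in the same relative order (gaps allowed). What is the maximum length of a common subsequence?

Match G [1,1] → C [2,2] → A [5,4] → A [7,5] → G [8,6] → C [10,7] → G [11,8] → G [12,9] → T [13,10] → T [14,11] → A [15,13] — 11 bases in the same relative order in both. dp[16][13] = 11 confirms this is the maximum.

11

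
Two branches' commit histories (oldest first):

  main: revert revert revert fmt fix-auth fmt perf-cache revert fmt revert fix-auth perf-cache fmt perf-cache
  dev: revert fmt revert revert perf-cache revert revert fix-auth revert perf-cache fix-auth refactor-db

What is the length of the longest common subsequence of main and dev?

8

Match revert [1,1]; then revert [2,3]; then revert [3,4]; then perf-cache [7,5]; then revert [8,6]; then revert [10,7]; then fix-auth [11,8]; then perf-cache [12,10] — 8 commits in the same relative order in both. Since dp[14][12] = 8, nothing longer is possible.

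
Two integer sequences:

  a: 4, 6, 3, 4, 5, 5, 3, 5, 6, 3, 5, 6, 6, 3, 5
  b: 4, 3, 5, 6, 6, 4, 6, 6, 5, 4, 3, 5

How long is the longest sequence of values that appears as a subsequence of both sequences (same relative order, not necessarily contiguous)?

8

Pick 4 at a[1]=b[1], then 3 at a[3]=b[2], then 5 at a[5]=b[3], then 6 at a[9]=b[5], then 6 at a[12]=b[7], then 6 at a[13]=b[8], then 3 at a[14]=b[11], then 5 at a[15]=b[12]; all 8 values appear in both, in order. Since dp[15][12] = 8, nothing longer is possible.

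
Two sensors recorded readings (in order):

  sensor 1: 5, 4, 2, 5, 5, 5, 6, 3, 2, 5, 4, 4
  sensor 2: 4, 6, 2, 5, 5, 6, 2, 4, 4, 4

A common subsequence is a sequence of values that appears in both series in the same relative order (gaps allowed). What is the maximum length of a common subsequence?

Let dp[i][j] be the LCS length of the first i values of sensor 1 and the first j values of sensor 2. dp[i][j] = dp[i-1][j-1]+1 when the i-th and j-th values match, else max(dp[i-1][j], dp[i][j-1]).
    ·  4  6  2  5  5  6  2  4  4  4
 ·  0  0  0  0  0  0  0  0  0  0  0
 5  0  0  0  0  1  1  1  1  1  1  1
 4  0  1  1  1  1  1  1  1  2  2  2
 2  0  1  1  2  2  2  2  2  2  2  2
 5  0  1  1  2  3  3  3  3  3  3  3
 5  0  1  1  2  3  4  4  4  4  4  4
 5  0  1  1  2  3  4  4  4  4  4  4
 6  0  1  2  2  3  4  5  5  5  5  5
 3  0  1  2  2  3  4  5  5  5  5  5
 2  0  1  2  3  3  4  5  6  6  6  6
 5  0  1  2  3  4  4  5  6  6  6  6
 4  0  1  2  3  4  4  5  6  7  7  7
 4  0  1  2  3  4  4  5  6  7  8  8
dp[12][10] = 8. One LCS (by backtracking along matches): 4, 2, 5, 5, 6, 2, 4, 4.

8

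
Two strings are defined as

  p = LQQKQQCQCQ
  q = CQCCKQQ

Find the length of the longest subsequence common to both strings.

Pick Q (p #2, q #2), then K (p #4, q #5), then Q (p #8, q #6), then Q (p #10, q #7); all 4 characters appear in both, in order. dp[10][7] = 4 confirms this is the maximum.

4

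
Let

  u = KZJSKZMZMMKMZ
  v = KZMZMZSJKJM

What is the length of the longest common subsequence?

7

One common subsequence of length 7: K (u #1, v #1), Z (u #2, v #2), Z (u #6, v #4), M (u #7, v #5), Z (u #8, v #6), K (u #11, v #9), M (u #12, v #11), and the DP table's final entry dp[13][11] is also 7, so no common subsequence is longer.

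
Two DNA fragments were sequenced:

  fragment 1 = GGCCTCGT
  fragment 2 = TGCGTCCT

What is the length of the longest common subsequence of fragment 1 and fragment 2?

Taking G at fragment 1[1]=fragment 2[2], then G at fragment 1[2]=fragment 2[4], then C at fragment 1[4]=fragment 2[6], then C at fragment 1[6]=fragment 2[7], then T at fragment 1[8]=fragment 2[8] gives a common subsequence of length 5. The LCS DP gives dp[8][8] = 5, so this is optimal.

5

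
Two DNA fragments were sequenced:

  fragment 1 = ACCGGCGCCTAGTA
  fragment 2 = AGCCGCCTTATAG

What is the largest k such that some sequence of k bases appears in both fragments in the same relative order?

10

Taking A (fragment 1 #1, fragment 2 #1), C (fragment 1 #2, fragment 2 #3), C (fragment 1 #3, fragment 2 #4), G (fragment 1 #5, fragment 2 #5), C (fragment 1 #6, fragment 2 #6), C (fragment 1 #8, fragment 2 #7), T (fragment 1 #10, fragment 2 #9), A (fragment 1 #11, fragment 2 #10), T (fragment 1 #13, fragment 2 #11), A (fragment 1 #14, fragment 2 #12) gives a common subsequence of length 10. dp[14][13] = 10 confirms this is the maximum.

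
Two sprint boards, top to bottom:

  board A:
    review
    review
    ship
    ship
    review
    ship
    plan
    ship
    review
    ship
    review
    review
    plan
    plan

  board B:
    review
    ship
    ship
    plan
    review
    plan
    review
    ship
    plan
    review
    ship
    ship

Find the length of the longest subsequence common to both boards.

Pick review at board A[2]=board B[1], then ship at board A[3]=board B[2], then ship at board A[4]=board B[3], then review at board A[5]=board B[7], then ship at board A[6]=board B[8], then plan at board A[7]=board B[9], then ship at board A[8]=board B[11], then ship at board A[10]=board B[12]; all 8 tasks appear in both, in order. Since dp[14][12] = 8, nothing longer is possible.

8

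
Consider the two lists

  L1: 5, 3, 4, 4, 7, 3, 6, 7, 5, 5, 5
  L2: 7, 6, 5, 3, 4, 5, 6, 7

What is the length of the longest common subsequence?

One common subsequence of length 5: 5 (L1 #1, L2 #3) → 3 (L1 #2, L2 #4) → 4 (L1 #3, L2 #5) → 6 (L1 #7, L2 #7) → 7 (L1 #8, L2 #8). dp[11][8] = 5 confirms this is the maximum.

5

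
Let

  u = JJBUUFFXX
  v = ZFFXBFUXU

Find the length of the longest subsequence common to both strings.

4

Match F (u #6, v #2), then F (u #7, v #3), then X (u #8, v #4), then X (u #9, v #8) — 4 characters in the same relative order in both, and the DP table's final entry dp[9][9] is also 4, so no common subsequence is longer.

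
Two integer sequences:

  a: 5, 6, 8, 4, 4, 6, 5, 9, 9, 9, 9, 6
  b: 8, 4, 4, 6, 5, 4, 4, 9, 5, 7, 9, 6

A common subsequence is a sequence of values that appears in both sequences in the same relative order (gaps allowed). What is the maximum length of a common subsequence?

Match 8 at a[3]=b[1], then 4 at a[4]=b[2], then 4 at a[5]=b[3], then 6 at a[6]=b[4], then 5 at a[7]=b[5], then 9 at a[8]=b[8], then 9 at a[11]=b[11], then 6 at a[12]=b[12] — 8 values in the same relative order in both. Since dp[12][12] = 8, nothing longer is possible.

8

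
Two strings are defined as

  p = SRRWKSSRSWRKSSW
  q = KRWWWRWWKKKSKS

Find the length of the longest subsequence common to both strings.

7

One common subsequence of length 7: R (p #2, q #2), R (p #3, q #6), W (p #4, q #8), K (p #5, q #11), S (p #9, q #12), K (p #12, q #13), S (p #14, q #14), and the DP table's final entry dp[15][14] is also 7, so no common subsequence is longer.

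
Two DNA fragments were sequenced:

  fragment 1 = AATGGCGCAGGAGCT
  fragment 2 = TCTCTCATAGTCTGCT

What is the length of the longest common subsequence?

8

Match T at fragment 1[3]=fragment 2[3]; then C at fragment 1[6]=fragment 2[4]; then C at fragment 1[8]=fragment 2[6]; then A at fragment 1[9]=fragment 2[9]; then G at fragment 1[10]=fragment 2[10]; then G at fragment 1[13]=fragment 2[14]; then C at fragment 1[14]=fragment 2[15]; then T at fragment 1[15]=fragment 2[16] — 8 bases in the same relative order in both, and the DP table's final entry dp[15][16] is also 8, so no common subsequence is longer.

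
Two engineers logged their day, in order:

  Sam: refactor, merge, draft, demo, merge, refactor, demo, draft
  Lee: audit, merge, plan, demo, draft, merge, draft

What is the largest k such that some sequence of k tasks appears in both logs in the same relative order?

4

Match merge at Sam[2]=Lee[2], draft at Sam[3]=Lee[5], merge at Sam[5]=Lee[6], draft at Sam[8]=Lee[7] — 4 tasks in the same relative order in both, and the DP table's final entry dp[8][7] is also 4, so no common subsequence is longer.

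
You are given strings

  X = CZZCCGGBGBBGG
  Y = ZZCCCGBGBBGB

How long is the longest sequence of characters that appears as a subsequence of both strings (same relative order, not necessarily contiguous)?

10

Match Z [2,1], Z [3,2], C [4,4], C [5,5], G [7,6], B [8,7], G [9,8], B [10,9], B [11,10], G [12,11] — 10 characters in the same relative order in both. The LCS DP gives dp[13][12] = 10, so this is optimal.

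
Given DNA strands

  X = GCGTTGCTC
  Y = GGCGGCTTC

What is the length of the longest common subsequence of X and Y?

Taking G at X[1]=Y[2]; then C at X[2]=Y[3]; then G at X[3]=Y[4]; then G at X[6]=Y[5]; then C at X[7]=Y[6]; then T at X[8]=Y[8]; then C at X[9]=Y[9] gives a common subsequence of length 7. The LCS DP gives dp[9][9] = 7, so this is optimal.

7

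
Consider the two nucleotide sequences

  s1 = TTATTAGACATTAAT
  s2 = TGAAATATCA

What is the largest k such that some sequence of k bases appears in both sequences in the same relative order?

Let dp[i][j] be the LCS length of the first i bases of s1 and the first j bases of s2. dp[i][j] = dp[i-1][j-1]+1 when the i-th and j-th bases match, else max(dp[i-1][j], dp[i][j-1]).
    ·  T  G  A  A  A  T  A  T  C  A
 ·  0  0  0  0  0  0  0  0  0  0  0
 T  0  1  1  1  1  1  1  1  1  1  1
 T  0  1  1  1  1  1  2  2  2  2  2
 A  0  1  1  2  2  2  2  3  3  3  3
 T  0  1  1  2  2  2  3  3  4  4  4
 T  0  1  1  2  2  2  3  3  4  4  4
 A  0  1  1  2  3  3  3  4  4  4  5
 G  0  1  2  2  3  3  3  4  4  4  5
 A  0  1  2  3  3  4  4  4  4  4  5
 C  0  1  2  3  3  4  4  4  4  5  5
 A  0  1  2  3  4  4  4  5  5  5  6
 T  0  1  2  3  4  4  5  5  6  6  6
 T  0  1  2  3  4  4  5  5  6  6  6
 A  0  1  2  3  4  5  5  6  6  6  7
 A  0  1  2  3  4  5  5  6  6  6  7
 T  0  1  2  3  4  5  6  6  7  7  7
dp[15][10] = 7. One LCS (by backtracking along matches): TAAAATA.

7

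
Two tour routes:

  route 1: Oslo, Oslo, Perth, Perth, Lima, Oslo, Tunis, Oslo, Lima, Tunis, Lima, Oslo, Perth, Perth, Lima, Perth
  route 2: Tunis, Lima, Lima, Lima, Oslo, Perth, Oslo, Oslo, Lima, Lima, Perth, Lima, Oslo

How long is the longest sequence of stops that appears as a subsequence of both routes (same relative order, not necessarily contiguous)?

One common subsequence of length 8: Oslo [2,5], then Perth [4,6], then Oslo [6,7], then Oslo [8,8], then Lima [9,9], then Lima [11,10], then Perth [14,11], then Lima [15,12]. Since dp[16][13] = 8, nothing longer is possible.

8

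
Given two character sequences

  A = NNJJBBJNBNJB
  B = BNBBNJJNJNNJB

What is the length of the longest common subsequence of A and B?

9

One common subsequence of length 9: N at A[1]=B[2], then N at A[2]=B[5], then J at A[3]=B[6], then J at A[4]=B[7], then J at A[7]=B[9], then N at A[8]=B[10], then N at A[10]=B[11], then J at A[11]=B[12], then B at A[12]=B[13]. Since dp[12][13] = 9, nothing longer is possible.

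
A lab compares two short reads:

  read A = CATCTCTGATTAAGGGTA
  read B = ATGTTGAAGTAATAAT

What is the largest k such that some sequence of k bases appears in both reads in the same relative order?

11

Pick A [2,1] → T [3,2] → T [5,4] → T [7,5] → G [8,6] → A [9,8] → T [10,10] → T [11,13] → A [12,14] → A [13,15] → T [17,16]; all 11 bases appear in both, in order. dp[18][16] = 11 confirms this is the maximum.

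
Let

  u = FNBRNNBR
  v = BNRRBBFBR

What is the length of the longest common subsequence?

4

One common subsequence of length 4: N [2,2]; then B [3,6]; then B [7,8]; then R [8,9], and the DP table's final entry dp[8][9] is also 4, so no common subsequence is longer.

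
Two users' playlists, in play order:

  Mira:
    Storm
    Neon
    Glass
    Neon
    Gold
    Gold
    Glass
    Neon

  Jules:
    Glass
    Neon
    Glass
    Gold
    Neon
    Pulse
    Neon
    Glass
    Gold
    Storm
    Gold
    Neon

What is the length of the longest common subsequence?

One common subsequence of length 6: Neon [2,2], then Glass [3,3], then Neon [4,7], then Gold [5,9], then Gold [6,11], then Neon [8,12]. dp[8][12] = 6 confirms this is the maximum.

6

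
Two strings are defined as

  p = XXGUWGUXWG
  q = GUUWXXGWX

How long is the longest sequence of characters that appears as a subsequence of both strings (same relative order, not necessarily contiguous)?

5

Match X at p[1]=q[5]; then X at p[2]=q[6]; then G at p[3]=q[7]; then W at p[5]=q[8]; then X at p[8]=q[9] — 5 characters in the same relative order in both. The LCS DP gives dp[10][9] = 5, so this is optimal.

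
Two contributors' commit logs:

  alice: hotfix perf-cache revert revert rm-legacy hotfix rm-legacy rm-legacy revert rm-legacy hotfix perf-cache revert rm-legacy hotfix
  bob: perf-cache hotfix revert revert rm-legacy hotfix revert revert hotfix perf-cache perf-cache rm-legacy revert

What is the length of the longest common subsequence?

9

Pick hotfix [1,2], then revert [3,3], then revert [4,4], then rm-legacy [5,5], then hotfix [6,6], then revert [9,8], then hotfix [11,9], then perf-cache [12,11], then revert [13,13]; all 9 commits appear in both, in order. The LCS DP gives dp[15][13] = 9, so this is optimal.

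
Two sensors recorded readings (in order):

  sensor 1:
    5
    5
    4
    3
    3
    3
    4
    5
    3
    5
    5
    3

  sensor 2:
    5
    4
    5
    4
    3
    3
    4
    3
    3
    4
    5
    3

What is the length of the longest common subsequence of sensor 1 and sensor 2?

9

One common subsequence of length 9: 5 [1,1] → 5 [2,3] → 4 [3,4] → 3 [4,6] → 3 [5,8] → 3 [6,9] → 4 [7,10] → 5 [11,11] → 3 [12,12], and the DP table's final entry dp[12][12] is also 9, so no common subsequence is longer.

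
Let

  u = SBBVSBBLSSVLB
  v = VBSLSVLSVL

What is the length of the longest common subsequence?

One common subsequence of length 7: B (u #3, v #2), S (u #5, v #3), L (u #8, v #4), S (u #9, v #5), S (u #10, v #8), V (u #11, v #9), L (u #12, v #10). Since dp[13][10] = 7, nothing longer is possible.

7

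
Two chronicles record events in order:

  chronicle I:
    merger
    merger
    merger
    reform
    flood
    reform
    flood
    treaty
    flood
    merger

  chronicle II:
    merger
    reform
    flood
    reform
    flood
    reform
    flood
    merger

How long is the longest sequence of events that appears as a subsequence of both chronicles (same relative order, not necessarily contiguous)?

7

Taking merger at chronicle I[3]=chronicle II[1]; then reform at chronicle I[4]=chronicle II[2]; then flood at chronicle I[5]=chronicle II[3]; then reform at chronicle I[6]=chronicle II[4]; then flood at chronicle I[7]=chronicle II[5]; then flood at chronicle I[9]=chronicle II[7]; then merger at chronicle I[10]=chronicle II[8] gives a common subsequence of length 7. The LCS DP gives dp[10][8] = 7, so this is optimal.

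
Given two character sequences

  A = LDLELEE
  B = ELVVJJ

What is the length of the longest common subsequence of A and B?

Taking E at A[4]=B[1] → L at A[5]=B[2] gives a common subsequence of length 2. The LCS DP gives dp[7][6] = 2, so this is optimal.

2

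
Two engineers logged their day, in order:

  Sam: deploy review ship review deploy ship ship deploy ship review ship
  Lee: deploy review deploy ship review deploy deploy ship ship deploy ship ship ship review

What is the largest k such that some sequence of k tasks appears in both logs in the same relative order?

Match deploy at Sam[1]=Lee[1], then review at Sam[2]=Lee[2], then ship at Sam[3]=Lee[4], then review at Sam[4]=Lee[5], then deploy at Sam[5]=Lee[7], then ship at Sam[6]=Lee[8], then ship at Sam[7]=Lee[9], then deploy at Sam[8]=Lee[10], then ship at Sam[9]=Lee[13], then review at Sam[10]=Lee[14] — 10 tasks in the same relative order in both. Since dp[11][14] = 10, nothing longer is possible.

10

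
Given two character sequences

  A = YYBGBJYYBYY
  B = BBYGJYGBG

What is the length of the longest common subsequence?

One common subsequence of length 5: Y [2,3], G [4,4], J [6,5], Y [7,6], B [9,8]. Since dp[11][9] = 5, nothing longer is possible.

5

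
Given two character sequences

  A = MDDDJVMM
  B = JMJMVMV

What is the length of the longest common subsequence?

Pick M [1,2] → J [5,3] → V [6,5] → M [7,6]; all 4 characters appear in both, in order. Since dp[8][7] = 4, nothing longer is possible.

4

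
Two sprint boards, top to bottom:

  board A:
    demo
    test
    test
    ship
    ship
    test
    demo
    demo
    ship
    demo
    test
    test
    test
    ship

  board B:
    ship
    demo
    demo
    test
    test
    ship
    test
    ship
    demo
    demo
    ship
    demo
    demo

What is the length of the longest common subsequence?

9

Taking demo (board A #1, board B #3), then test (board A #2, board B #4), then test (board A #3, board B #5), then ship (board A #4, board B #6), then ship (board A #5, board B #8), then demo (board A #7, board B #9), then demo (board A #8, board B #10), then ship (board A #9, board B #11), then demo (board A #10, board B #13) gives a common subsequence of length 9. dp[14][13] = 9 confirms this is the maximum.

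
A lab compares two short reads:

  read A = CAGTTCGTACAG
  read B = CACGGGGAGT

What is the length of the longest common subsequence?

One common subsequence of length 6: C [1,1], A [2,2], G [3,6], G [7,7], A [11,8], G [12,9]. The LCS DP gives dp[12][10] = 6, so this is optimal.

6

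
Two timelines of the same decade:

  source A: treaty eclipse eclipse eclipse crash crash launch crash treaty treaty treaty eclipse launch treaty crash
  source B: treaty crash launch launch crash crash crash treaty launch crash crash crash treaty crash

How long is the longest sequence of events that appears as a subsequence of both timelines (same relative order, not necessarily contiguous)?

8

One common subsequence of length 8: treaty (source A #1, source B #1); then crash (source A #5, source B #5); then crash (source A #6, source B #6); then crash (source A #8, source B #7); then treaty (source A #11, source B #8); then launch (source A #13, source B #9); then treaty (source A #14, source B #13); then crash (source A #15, source B #14), and the DP table's final entry dp[15][14] is also 8, so no common subsequence is longer.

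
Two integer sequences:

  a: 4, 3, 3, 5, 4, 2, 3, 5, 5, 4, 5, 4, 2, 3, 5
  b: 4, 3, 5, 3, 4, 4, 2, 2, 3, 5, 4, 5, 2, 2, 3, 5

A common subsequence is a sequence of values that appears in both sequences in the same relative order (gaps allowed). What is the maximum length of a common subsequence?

Taking 4 at a[1]=b[1]; then 3 at a[2]=b[2]; then 3 at a[3]=b[4]; then 4 at a[5]=b[6]; then 2 at a[6]=b[8]; then 3 at a[7]=b[9]; then 5 at a[9]=b[10]; then 4 at a[10]=b[11]; then 5 at a[11]=b[12]; then 2 at a[13]=b[14]; then 3 at a[14]=b[15]; then 5 at a[15]=b[16] gives a common subsequence of length 12, and the DP table's final entry dp[15][16] is also 12, so no common subsequence is longer.

12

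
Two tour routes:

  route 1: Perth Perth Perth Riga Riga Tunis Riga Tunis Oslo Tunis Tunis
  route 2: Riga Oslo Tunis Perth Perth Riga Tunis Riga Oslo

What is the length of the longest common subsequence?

Pick Perth [2,4]; then Perth [3,5]; then Riga [5,6]; then Tunis [6,7]; then Riga [7,8]; then Oslo [9,9]; all 6 stops appear in both, in order, and the DP table's final entry dp[11][9] is also 6, so no common subsequence is longer.

6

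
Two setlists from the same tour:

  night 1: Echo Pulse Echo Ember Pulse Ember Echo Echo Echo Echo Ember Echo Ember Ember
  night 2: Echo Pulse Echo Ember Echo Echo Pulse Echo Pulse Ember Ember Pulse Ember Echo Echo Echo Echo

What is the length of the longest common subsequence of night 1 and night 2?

10

Taking Echo [1,6]; then Pulse [2,7]; then Echo [3,8]; then Ember [4,11]; then Pulse [5,12]; then Ember [6,13]; then Echo [8,14]; then Echo [9,15]; then Echo [10,16]; then Echo [12,17] gives a common subsequence of length 10. Since dp[14][17] = 10, nothing longer is possible.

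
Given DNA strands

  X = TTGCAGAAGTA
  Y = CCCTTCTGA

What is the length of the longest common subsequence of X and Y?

Let dp[i][j] be the LCS length of the first i bases of X and the first j bases of Y. dp[i][j] = dp[i-1][j-1]+1 when the i-th and j-th bases match, else max(dp[i-1][j], dp[i][j-1]).
    ·  C  C  C  T  T  C  T  G  A
 ·  0  0  0  0  0  0  0  0  0  0
 T  0  0  0  0  1  1  1  1  1  1
 T  0  0  0  0  1  2  2  2  2  2
 G  0  0  0  0  1  2  2  2  3  3
 C  0  1  1  1  1  2  3  3  3  3
 A  0  1  1  1  1  2  3  3  3  4
 G  0  1  1  1  1  2  3  3  4  4
 A  0  1  1  1  1  2  3  3  4  5
 A  0  1  1  1  1  2  3  3  4  5
 G  0  1  1  1  1  2  3  3  4  5
 T  0  1  1  1  2  2  3  4  4  5
 A  0  1  1  1  2  2  3  4  4  5
dp[11][9] = 5. One LCS (by backtracking along matches): TTCGA.

5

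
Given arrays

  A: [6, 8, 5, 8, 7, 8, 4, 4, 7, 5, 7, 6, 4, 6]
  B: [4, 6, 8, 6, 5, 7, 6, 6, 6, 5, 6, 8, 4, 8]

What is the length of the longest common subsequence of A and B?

Taking 6 [1,2] → 8 [2,3] → 5 [3,5] → 7 [5,6] → 5 [10,10] → 6 [12,11] → 4 [13,13] gives a common subsequence of length 7. Since dp[14][14] = 7, nothing longer is possible.

7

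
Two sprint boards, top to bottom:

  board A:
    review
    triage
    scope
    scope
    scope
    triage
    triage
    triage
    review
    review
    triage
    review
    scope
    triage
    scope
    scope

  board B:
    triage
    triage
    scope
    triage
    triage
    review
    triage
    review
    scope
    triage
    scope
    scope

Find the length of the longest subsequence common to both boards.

One common subsequence of length 11: triage at board A[2]=board B[2] → scope at board A[5]=board B[3] → triage at board A[7]=board B[4] → triage at board A[8]=board B[5] → review at board A[10]=board B[6] → triage at board A[11]=board B[7] → review at board A[12]=board B[8] → scope at board A[13]=board B[9] → triage at board A[14]=board B[10] → scope at board A[15]=board B[11] → scope at board A[16]=board B[12], and the DP table's final entry dp[16][12] is also 11, so no common subsequence is longer.

11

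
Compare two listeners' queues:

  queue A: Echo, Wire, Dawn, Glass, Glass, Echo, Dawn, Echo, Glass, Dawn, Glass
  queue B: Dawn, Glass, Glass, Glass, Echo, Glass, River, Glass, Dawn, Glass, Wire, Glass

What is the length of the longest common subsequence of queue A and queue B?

7

Taking Dawn [3,1]; then Glass [4,3]; then Glass [5,4]; then Echo [6,5]; then Dawn [7,9]; then Glass [9,10]; then Glass [11,12] gives a common subsequence of length 7. Since dp[11][12] = 7, nothing longer is possible.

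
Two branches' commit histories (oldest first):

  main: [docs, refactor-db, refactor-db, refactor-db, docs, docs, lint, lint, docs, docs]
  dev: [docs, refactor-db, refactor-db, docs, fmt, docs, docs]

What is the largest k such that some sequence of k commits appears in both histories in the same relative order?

6

Match docs (main #1, dev #1) → refactor-db (main #3, dev #2) → refactor-db (main #4, dev #3) → docs (main #5, dev #4) → docs (main #9, dev #6) → docs (main #10, dev #7) — 6 commits in the same relative order in both, and the DP table's final entry dp[10][7] is also 6, so no common subsequence is longer.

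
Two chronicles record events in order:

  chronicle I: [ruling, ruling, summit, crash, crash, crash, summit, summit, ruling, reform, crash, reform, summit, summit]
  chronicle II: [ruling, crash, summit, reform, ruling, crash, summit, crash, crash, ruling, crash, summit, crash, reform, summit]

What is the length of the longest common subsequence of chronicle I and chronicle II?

Taking ruling [1,1], then ruling [2,5], then summit [3,7], then crash [4,8], then crash [5,9], then crash [6,11], then summit [8,12], then crash [11,13], then reform [12,14], then summit [14,15] gives a common subsequence of length 10, and the DP table's final entry dp[14][15] is also 10, so no common subsequence is longer.

10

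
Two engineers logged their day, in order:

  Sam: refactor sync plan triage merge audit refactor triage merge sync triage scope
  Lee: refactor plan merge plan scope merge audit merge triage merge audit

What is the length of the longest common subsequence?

Taking refactor (Sam #1, Lee #1); then plan (Sam #3, Lee #4); then merge (Sam #5, Lee #6); then audit (Sam #6, Lee #7); then triage (Sam #8, Lee #9); then merge (Sam #9, Lee #10) gives a common subsequence of length 6. dp[12][11] = 6 confirms this is the maximum.

6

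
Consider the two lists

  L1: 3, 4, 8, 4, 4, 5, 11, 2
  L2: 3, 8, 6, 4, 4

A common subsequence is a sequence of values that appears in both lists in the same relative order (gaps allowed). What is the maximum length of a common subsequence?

Let dp[i][j] be the LCS length of the first i values of L1 and the first j values of L2. dp[i][j] = dp[i-1][j-1]+1 when the i-th and j-th values match, else max(dp[i-1][j], dp[i][j-1]).
    ·  3  8  6  4  4
 ·  0  0  0  0  0  0
 3  0  1  1  1  1  1
 4  0  1  1  1  2  2
 8  0  1  2  2  2  2
 4  0  1  2  2  3  3
 4  0  1  2  2  3  4
 5  0  1  2  2  3  4
11  0  1  2  2  3  4
 2  0  1  2  2  3  4
dp[8][5] = 4. One LCS (by backtracking along matches): 3, 8, 4, 4.

4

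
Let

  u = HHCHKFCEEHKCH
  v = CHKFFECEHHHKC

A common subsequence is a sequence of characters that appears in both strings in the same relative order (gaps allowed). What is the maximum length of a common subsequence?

One common subsequence of length 9: C (u #3, v #1), H (u #4, v #2), K (u #5, v #3), F (u #6, v #5), C (u #7, v #7), E (u #8, v #8), H (u #10, v #11), K (u #11, v #12), C (u #12, v #13). dp[13][13] = 9 confirms this is the maximum.

9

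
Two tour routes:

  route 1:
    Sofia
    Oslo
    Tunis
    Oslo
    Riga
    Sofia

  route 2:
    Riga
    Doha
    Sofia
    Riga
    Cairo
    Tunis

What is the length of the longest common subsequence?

2

Taking Sofia at route 1[1]=route 2[3], Tunis at route 1[3]=route 2[6] gives a common subsequence of length 2. Since dp[6][6] = 2, nothing longer is possible.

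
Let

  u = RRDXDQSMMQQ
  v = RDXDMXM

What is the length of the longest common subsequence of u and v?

6

Let dp[i][j] be the LCS length of the first i characters of u and the first j characters of v. dp[i][j] = dp[i-1][j-1]+1 when the i-th and j-th characters match, else max(dp[i-1][j], dp[i][j-1]).
    ·  R  D  X  D  M  X  M
 ·  0  0  0  0  0  0  0  0
 R  0  1  1  1  1  1  1  1
 R  0  1  1  1  1  1  1  1
 D  0  1  2  2  2  2  2  2
 X  0  1  2  3  3  3  3  3
 D  0  1  2  3  4  4  4  4
 Q  0  1  2  3  4  4  4  4
 S  0  1  2  3  4  4  4  4
 M  0  1  2  3  4  5  5  5
 M  0  1  2  3  4  5  5  6
 Q  0  1  2  3  4  5  5  6
 Q  0  1  2  3  4  5  5  6
dp[11][7] = 6. One LCS (by backtracking along matches): RDXDMM.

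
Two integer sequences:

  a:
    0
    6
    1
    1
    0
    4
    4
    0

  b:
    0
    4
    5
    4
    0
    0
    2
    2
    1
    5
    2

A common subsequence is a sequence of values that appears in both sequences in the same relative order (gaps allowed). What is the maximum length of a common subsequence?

Pick 0 at a[5]=b[1], then 4 at a[6]=b[2], then 4 at a[7]=b[4], then 0 at a[8]=b[6]; all 4 values appear in both, in order. dp[8][11] = 4 confirms this is the maximum.

4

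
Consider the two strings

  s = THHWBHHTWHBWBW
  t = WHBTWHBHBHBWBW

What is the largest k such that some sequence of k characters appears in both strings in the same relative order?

Pick T at s[1]=t[4]; then H at s[2]=t[6]; then H at s[3]=t[8]; then B at s[5]=t[9]; then H at s[10]=t[10]; then B at s[11]=t[11]; then W at s[12]=t[12]; then B at s[13]=t[13]; then W at s[14]=t[14]; all 9 characters appear in both, in order, and the DP table's final entry dp[14][14] is also 9, so no common subsequence is longer.

9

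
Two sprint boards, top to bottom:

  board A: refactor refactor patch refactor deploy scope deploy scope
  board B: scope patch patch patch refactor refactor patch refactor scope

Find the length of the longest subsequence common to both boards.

5

Taking refactor [1,5]; then refactor [2,6]; then patch [3,7]; then refactor [4,8]; then scope [8,9] gives a common subsequence of length 5, and the DP table's final entry dp[8][9] is also 5, so no common subsequence is longer.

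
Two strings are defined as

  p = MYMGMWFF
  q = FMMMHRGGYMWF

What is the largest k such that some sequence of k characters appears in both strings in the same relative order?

Pick M at p[1]=q[3], then M at p[3]=q[4], then G at p[4]=q[8], then M at p[5]=q[10], then W at p[6]=q[11], then F at p[8]=q[12]; all 6 characters appear in both, in order. Since dp[8][12] = 6, nothing longer is possible.

6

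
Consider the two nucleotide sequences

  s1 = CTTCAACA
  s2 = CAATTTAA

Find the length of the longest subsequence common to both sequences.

Let dp[i][j] be the LCS length of the first i bases of s1 and the first j bases of s2. dp[i][j] = dp[i-1][j-1]+1 when the i-th and j-th bases match, else max(dp[i-1][j], dp[i][j-1]).
    ·  C  A  A  T  T  T  A  A
 ·  0  0  0  0  0  0  0  0  0
 C  0  1  1  1  1  1  1  1  1
 T  0  1  1  1  2  2  2  2  2
 T  0  1  1  1  2  3  3  3  3
 C  0  1  1  1  2  3  3  3  3
 A  0  1  2  2  2  3  3  4  4
 A  0  1  2  3  3  3  3  4  5
 C  0  1  2  3  3  3  3  4  5
 A  0  1  2  3  3  3  3  4  5
dp[8][8] = 5. One LCS (by backtracking along matches): CTTAA.

5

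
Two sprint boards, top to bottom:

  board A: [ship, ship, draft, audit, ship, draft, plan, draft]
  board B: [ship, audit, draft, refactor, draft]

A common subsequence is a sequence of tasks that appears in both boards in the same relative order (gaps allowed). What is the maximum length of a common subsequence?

One common subsequence of length 4: ship at board A[2]=board B[1] → audit at board A[4]=board B[2] → draft at board A[6]=board B[3] → draft at board A[8]=board B[5]. The LCS DP gives dp[8][5] = 4, so this is optimal.

4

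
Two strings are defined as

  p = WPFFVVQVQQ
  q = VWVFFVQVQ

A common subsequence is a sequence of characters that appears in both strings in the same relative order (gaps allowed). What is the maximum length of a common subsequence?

Let dp[i][j] be the LCS length of the first i characters of p and the first j characters of q. dp[i][j] = dp[i-1][j-1]+1 when the i-th and j-th characters match, else max(dp[i-1][j], dp[i][j-1]).
    ·  V  W  V  F  F  V  Q  V  Q
 ·  0  0  0  0  0  0  0  0  0  0
 W  0  0  1  1  1  1  1  1  1  1
 P  0  0  1  1  1  1  1  1  1  1
 F  0  0  1  1  2  2  2  2  2  2
 F  0  0  1  1  2  3  3  3  3  3
 V  0  1  1  2  2  3  4  4  4  4
 V  0  1  1  2  2  3  4  4  5  5
 Q  0  1  1  2  2  3  4  5  5  6
 V  0  1  1  2  2  3  4  5  6  6
 Q  0  1  1  2  2  3  4  5  6  7
 Q  0  1  1  2  2  3  4  5  6  7
dp[10][9] = 7. One LCS (by backtracking along matches): WFFVQVQ.

7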